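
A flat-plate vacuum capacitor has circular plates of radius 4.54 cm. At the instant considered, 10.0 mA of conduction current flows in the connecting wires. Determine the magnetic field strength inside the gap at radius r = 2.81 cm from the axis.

By continuity the displacement current in the gap matches the conduction current: I_d = 0.0100 A.
An Ampèrian loop of radius r encloses a fraction (r/R)² of I_d. Then B·2πr = μ₀ I_d (r/R)², giving B = μ₀ I_d r/(2πR²) = 2.73×10^-8 T.

2.73×10^-8 T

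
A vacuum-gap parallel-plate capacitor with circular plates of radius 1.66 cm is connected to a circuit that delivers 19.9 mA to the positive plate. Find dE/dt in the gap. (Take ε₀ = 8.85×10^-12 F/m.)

2.60×10^12 V/(m·s)

The displacement current between the plates equals the conduction current, I_d = 19.9 mA.
Inverting I_d = ε₀ A dE/dt gives dE/dt = 0.0199 / (8.85×10^-12 · 8.657×10^-4) = 2.60×10^12 V/(m·s).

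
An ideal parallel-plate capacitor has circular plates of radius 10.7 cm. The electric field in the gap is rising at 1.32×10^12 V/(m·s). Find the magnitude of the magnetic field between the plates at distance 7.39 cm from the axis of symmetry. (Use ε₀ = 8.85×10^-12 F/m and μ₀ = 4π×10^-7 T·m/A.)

5.42×10^-7 T

Through the whole plate area (πR² = 0.03597 m²), I_d = ε₀ πR² dE/dt = 0.4202 A.
For r < R the Ampère–Maxwell law gives B(2πr) = μ₀ I_d (r²/R²), so B = μ₀ I_d r/(2πR²) = (4π×10^-7)(0.4202)(0.0739)/(2π·0.107²) = 5.42×10^-7 T.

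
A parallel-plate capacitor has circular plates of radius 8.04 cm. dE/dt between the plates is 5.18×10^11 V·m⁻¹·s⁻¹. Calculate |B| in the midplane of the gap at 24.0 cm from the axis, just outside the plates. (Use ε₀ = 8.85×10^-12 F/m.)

7.76×10^-8 T

Total displacement current: I_d = ε₀(πR²)(dE/dt) = (8.85×10^-12)(0.02031)(5.18×10^11) = 0.09311 A.
With r > R the enclosed displacement current is the full I_d; B = μ₀ I_d / (2πr) = 7.76×10^-8 T.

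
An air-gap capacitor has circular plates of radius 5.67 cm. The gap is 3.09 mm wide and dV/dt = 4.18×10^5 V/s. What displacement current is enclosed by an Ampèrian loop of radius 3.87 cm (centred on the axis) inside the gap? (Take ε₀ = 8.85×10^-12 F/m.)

5.63×10^-6 A

I_d = C dV/dt with C = ε₀πR²/d = 2.893×10^-11 F, so I_d = (2.893×10^-11)(4.18×10^5) = 1.209×10^-5 A.
Since J_d is uniform, the enclosed fraction is (r/R)² = 0.4659, giving I_d,enc = 5.63×10^-6 A.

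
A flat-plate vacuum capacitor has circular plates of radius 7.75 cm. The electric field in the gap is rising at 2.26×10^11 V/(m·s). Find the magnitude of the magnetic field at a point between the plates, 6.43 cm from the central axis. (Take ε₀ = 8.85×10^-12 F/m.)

Through the whole plate area (πR² = 0.01887 m²), I_d = ε₀ πR² dE/dt = 0.03774 A.
∮B·dl = μ₀ I_d,enc with I_d,enc = I_d r²/R² = 0.02598 A; so B = μ₀ I_d,enc/(2πr) = 8.08×10^-8 T.

8.08×10^-8 T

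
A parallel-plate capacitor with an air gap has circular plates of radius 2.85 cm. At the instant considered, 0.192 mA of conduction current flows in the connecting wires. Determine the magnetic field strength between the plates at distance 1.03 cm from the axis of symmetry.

4.87×10^-10 T

By continuity the displacement current in the gap matches the conduction current: I_d = 1.92×10^-4 A.
∮B·dl = μ₀ I_d,enc with I_d,enc = I_d r²/R² = 2.508×10^-5 A; so B = μ₀ I_d,enc/(2πr) = 4.87×10^-10 T.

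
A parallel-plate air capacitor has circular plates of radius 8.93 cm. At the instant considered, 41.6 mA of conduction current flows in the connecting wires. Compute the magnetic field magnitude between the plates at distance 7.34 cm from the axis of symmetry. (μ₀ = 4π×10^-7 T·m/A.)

7.66×10^-8 T

By continuity the displacement current in the gap matches the conduction current: I_d = 0.0416 A.
For r < R the Ampère–Maxwell law gives B(2πr) = μ₀ I_d (r²/R²), so B = μ₀ I_d r/(2πR²) = (4π×10^-7)(0.0416)(0.0734)/(2π·0.0893²) = 7.66×10^-8 T.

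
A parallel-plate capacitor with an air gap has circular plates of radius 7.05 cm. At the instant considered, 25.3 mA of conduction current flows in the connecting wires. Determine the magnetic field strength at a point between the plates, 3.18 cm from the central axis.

No conduction current crosses the gap, so I_d there equals the 0.0253 A in the leads.
∮B·dl = μ₀ I_d,enc with I_d,enc = I_d r²/R² = 5.148×10^-3 A; so B = μ₀ I_d,enc/(2πr) = 3.24×10^-8 T.

3.24×10^-8 T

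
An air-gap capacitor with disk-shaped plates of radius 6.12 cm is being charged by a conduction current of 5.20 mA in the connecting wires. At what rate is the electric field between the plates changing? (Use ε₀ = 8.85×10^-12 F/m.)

Charge continuity gives I_d = I = 5.20×10^-3 A between the plates.
Since I_d = ε₀ A dE/dt, dE/dt = I_d/(ε₀A) = (5.20×10^-3)/((8.85×10^-12)(0.01177)) = 4.99×10^10 V/(m·s).

4.99×10^10 V/(m·s)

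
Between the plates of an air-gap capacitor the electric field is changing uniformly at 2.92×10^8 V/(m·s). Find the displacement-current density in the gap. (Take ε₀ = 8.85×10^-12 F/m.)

J_d = ε₀ dE/dt = (8.85×10^-12)(2.92×10^8) = 2.58×10^-3 A/m².

2.58×10^-3 A/m²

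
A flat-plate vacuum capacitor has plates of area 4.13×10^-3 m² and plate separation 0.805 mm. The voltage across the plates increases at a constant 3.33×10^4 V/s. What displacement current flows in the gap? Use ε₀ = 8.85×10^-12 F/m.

C = ε₀A/d = (8.85×10^-12)(4.13×10^-3)/(8.05×10^-4) = 4.540×10^-11 F.
I_d = C dV/dt = (4.540×10^-11)(3.33×10^4) = 1.51×10^-6 A.

1.51×10^-6 A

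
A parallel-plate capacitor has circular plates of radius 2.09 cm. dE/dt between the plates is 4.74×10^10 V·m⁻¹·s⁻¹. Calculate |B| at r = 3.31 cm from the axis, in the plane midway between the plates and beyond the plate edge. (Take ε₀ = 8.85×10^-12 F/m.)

Through the whole plate area (πR² = 1.372×10^-3 m²), I_d = ε₀ πR² dE/dt = 5.755×10^-4 A.
With r > R the enclosed displacement current is the full I_d; B = μ₀ I_d / (2πr) = 3.48×10^-9 T.

3.48×10^-9 T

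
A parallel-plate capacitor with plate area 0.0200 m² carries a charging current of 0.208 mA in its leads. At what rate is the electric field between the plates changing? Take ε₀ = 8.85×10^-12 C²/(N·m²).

1.18×10^9 V/(m·s)

By continuity, I_d in the gap equals the 0.208 mA flowing in the wire.
Inverting I_d = ε₀ A dE/dt gives dE/dt = 2.08×10^-4 / (8.85×10^-12 · 0.0200) = 1.18×10^9 V/(m·s).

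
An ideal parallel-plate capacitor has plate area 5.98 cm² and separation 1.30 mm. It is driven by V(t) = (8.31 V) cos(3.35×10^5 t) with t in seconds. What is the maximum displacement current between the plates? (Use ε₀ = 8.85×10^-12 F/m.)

(dE/dt)_max = V₀ω/d = 2.141×10^9 V/(m·s); ω = 3.35×10^5 rad/s.
I_d,max = ε₀ A (dE/dt)_max = (8.85×10^-12)(5.98×10^-4)(2.141×10^9) = 1.13×10^-5 A.

1.13×10^-5 A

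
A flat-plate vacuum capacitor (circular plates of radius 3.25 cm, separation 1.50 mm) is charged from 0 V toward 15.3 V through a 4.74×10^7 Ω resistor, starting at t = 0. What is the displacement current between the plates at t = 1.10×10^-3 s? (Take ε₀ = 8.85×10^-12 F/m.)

9.87×10^-8 A

With C = ε₀A/d = (8.85×10^-12)(3.318×10^-3)/(1.50×10^-3) = 1.958×10^-11 F, the time constant is τ = RC = 9.281×10^-4 s, so t/τ = 1.185 and e^(−t/τ) = 0.3057.
I_d = I_cond = (V₀/R) e^(−t/τ) = (3.228×10^-7)(0.3057) = 9.87×10^-8 A.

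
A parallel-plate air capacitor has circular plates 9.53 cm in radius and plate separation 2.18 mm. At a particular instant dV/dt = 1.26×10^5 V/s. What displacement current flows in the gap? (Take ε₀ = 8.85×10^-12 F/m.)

The field between the plates is E = V/d, so dE/dt = (1.26×10^5)/(2.18×10^-3 m) = 5.780×10^7 V/(m·s).
I_d = ε₀ A (dE/dt) = (8.85×10^-12)(0.02853)(5.780×10^7) = 1.46×10^-5 A.

1.46×10^-5 A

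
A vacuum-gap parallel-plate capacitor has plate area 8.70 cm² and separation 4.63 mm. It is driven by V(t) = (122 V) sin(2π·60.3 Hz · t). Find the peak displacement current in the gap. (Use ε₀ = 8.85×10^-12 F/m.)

7.69×10^-8 A

The displacement current equals the conduction current C dV/dt, which peaks at C V₀ ω.
With C = ε₀A/d = (8.85×10^-12)(8.70×10^-4)/(4.63×10^-3) = 1.663×10^-12 F and ω = 2πf = 378.9 rad/s, I_d,max = (1.663×10^-12)(122)(378.9) = 7.69×10^-8 A.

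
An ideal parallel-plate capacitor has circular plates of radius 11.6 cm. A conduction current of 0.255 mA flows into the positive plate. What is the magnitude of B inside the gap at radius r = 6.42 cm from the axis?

2.43×10^-10 T

By continuity the displacement current in the gap matches the conduction current: I_d = 2.55×10^-4 A.
An Ampèrian loop of radius r encloses a fraction (r/R)² of I_d. Then B·2πr = μ₀ I_d (r/R)², giving B = μ₀ I_d r/(2πR²) = 2.43×10^-10 T.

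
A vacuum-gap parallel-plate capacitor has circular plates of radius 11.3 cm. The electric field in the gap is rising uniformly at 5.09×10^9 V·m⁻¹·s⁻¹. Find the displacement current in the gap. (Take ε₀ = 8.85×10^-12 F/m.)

I_d = ε₀ A (dE/dt) = (8.85×10^-12)(0.04011 m²)(5.09×10^9) = 1.81×10^-3 A.

1.81×10^-3 A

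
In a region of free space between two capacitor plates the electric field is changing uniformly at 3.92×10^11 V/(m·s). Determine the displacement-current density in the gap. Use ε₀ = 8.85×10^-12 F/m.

J_d = ε₀ dE/dt = (8.85×10^-12)(3.92×10^11) = 3.47 A/m².

3.47 A/m²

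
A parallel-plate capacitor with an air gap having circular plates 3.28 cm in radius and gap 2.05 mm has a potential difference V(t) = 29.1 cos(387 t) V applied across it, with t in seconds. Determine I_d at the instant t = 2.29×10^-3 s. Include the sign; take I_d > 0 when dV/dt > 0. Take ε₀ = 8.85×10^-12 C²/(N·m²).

dE/dt = (V₀ω/d)·−sin(ωt) with ωt = 0.88623 rad: (29.1)(387)(-0.7747)/(2.05×10^-3) = -4.256×10^6 V/(m·s).
I_d = ε₀ A dE/dt = (8.85×10^-12)(3.380×10^-3)(-4.256×10^6) = -1.27×10^-7 A.

-1.27×10^-7 A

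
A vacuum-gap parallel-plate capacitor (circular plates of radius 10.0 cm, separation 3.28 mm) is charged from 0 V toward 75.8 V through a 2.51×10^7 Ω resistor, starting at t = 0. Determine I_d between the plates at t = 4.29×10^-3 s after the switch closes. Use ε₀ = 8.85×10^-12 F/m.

4.02×10^-7 A

With C = ε₀A/d = (8.85×10^-12)(0.03142)/(3.28×10^-3) = 8.478×10^-11 F, the time constant is τ = RC = 2.128×10^-3 s, so t/τ = 2.016 and e^(−t/τ) = 0.1332.
I_d = I_cond = (V₀/R) e^(−t/τ) = (3.020×10^-6)(0.1332) = 4.02×10^-7 A.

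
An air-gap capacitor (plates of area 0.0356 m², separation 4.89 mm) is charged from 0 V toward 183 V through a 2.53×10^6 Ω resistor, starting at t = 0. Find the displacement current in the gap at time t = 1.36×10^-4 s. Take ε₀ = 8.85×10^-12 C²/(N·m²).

C = ε₀A/d = (8.85×10^-12)(0.0356)/(4.89×10^-3) = 6.443×10^-11 F and τ = RC = 1.630×10^-4 s. I_d in the gap equals the RC charging current.
I_d(t) = (V₀/R) e^(−t/τ) = 7.233×10^-5 · e^(−0.8344) = 3.14×10^-5 A.

3.14×10^-5 A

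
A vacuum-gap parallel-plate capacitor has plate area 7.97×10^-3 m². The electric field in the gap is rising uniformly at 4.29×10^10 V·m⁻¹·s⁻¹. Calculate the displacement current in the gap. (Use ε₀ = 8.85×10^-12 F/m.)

With a uniform field, Φ_E = EA, so I_d = ε₀ A dE/dt = 3.03×10^-3 A.

3.03×10^-3 A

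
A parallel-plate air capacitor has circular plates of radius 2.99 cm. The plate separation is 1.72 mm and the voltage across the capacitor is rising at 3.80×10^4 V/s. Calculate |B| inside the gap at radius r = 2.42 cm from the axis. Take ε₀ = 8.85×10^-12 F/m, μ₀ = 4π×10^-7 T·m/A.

2.97×10^-12 T

With E = V/d, dE/dt = 2.209×10^7 V/(m·s) and πR² = 2.809×10^-3 m², giving I_d = ε₀ πR² dE/dt = 5.491×10^-7 A.
For r < R the Ampère–Maxwell law gives B(2πr) = μ₀ I_d (r²/R²), so B = μ₀ I_d r/(2πR²) = (4π×10^-7)(5.491×10^-7)(0.0242)/(2π·0.0299²) = 2.97×10^-12 T.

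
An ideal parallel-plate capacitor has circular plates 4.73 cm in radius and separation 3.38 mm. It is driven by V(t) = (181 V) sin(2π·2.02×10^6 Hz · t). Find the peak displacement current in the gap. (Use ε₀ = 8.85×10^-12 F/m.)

0.0423 A

The displacement current equals the conduction current C dV/dt, which peaks at C V₀ ω.
With C = ε₀A/d = (8.85×10^-12)(7.029×10^-3)/(3.38×10^-3) = 1.840×10^-11 F and ω = 2πf = 1.269×10^7 rad/s, I_d,max = (1.840×10^-11)(181)(1.269×10^7) = 0.0423 A.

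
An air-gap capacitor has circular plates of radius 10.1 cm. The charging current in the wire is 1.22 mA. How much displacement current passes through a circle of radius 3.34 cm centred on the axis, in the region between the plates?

1.33×10^-4 A

By continuity the displacement current in the gap matches the conduction current: I_d = 1.22×10^-3 A.
Since J_d is uniform, the enclosed fraction is (r/R)² = 0.1094, giving I_d,enc = 1.33×10^-4 A.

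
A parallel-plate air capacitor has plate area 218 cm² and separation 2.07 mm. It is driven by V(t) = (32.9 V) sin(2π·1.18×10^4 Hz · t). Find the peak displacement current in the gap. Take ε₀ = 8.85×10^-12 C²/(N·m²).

The displacement current equals the conduction current C dV/dt, which peaks at C V₀ ω.
With C = ε₀A/d = (8.85×10^-12)(0.0218)/(2.07×10^-3) = 9.320×10^-11 F and ω = 2πf = 7.414×10^4 rad/s, I_d,max = (9.320×10^-11)(32.9)(7.414×10^4) = 2.27×10^-4 A.

2.27×10^-4 A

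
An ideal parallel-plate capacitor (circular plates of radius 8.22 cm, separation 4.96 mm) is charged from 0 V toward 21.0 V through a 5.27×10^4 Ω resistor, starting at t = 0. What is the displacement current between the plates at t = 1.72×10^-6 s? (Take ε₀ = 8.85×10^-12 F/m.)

1.68×10^-4 A

With C = ε₀A/d = (8.85×10^-12)(0.02123)/(4.96×10^-3) = 3.788×10^-11 F, the time constant is τ = RC = 1.996×10^-6 s, so t/τ = 0.8617 and e^(−t/τ) = 0.4224.
I_d = I_cond = (V₀/R) e^(−t/τ) = (3.985×10^-4)(0.4224) = 1.68×10^-4 A.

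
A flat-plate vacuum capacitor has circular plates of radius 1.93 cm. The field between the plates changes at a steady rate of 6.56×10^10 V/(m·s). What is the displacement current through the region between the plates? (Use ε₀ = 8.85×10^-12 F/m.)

6.79×10^-4 A

The displacement current is ε₀ times dΦ_E/dt = ε₀ A dE/dt = (8.85×10^-12)(1.170×10^-3)(6.56×10^10) = 6.79×10^-4 A.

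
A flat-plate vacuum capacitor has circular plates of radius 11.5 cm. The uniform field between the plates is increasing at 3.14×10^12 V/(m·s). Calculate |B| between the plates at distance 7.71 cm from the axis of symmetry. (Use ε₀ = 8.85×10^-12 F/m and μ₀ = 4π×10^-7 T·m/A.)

1.35×10^-6 T

Through the whole plate area (πR² = 0.04155 m²), I_d = ε₀ πR² dE/dt = 1.155 A.
An Ampèrian loop of radius r encloses a fraction (r/R)² of I_d. Then B·2πr = μ₀ I_d (r/R)², giving B = μ₀ I_d r/(2πR²) = 1.35×10^-6 T.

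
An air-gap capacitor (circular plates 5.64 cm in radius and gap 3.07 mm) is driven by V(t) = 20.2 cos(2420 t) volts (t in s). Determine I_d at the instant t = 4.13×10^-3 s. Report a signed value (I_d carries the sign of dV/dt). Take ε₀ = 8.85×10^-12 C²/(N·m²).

7.60×10^-7 A

C = ε₀A/d = (8.85×10^-12)(9.993×10^-3)/(3.07×10^-3) = 2.881×10^-11 F. dV/dt = V₀ω·−sin(ωt); at ωt = 9.9946 rad this factor is 0.5395.
I_d = C dV/dt = (2.881×10^-11)(20.2)(2420)(0.5395) = 7.60×10^-7 A.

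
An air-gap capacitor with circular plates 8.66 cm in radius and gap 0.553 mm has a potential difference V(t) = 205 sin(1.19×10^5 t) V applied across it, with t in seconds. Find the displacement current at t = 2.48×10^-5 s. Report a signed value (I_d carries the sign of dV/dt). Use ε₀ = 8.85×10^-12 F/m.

-9.03×10^-3 A

dV/dt = (205)(1.19×10^5)·cos(2.9512) = -2.395×10^7 V/s.
I_d = C dV/dt with C = ε₀A/d = (8.85×10^-12)(0.02356)/(5.53×10^-4) = 3.770×10^-10 F, so I_d = (3.770×10^-10)(-2.395×10^7) = -9.03×10^-3 A.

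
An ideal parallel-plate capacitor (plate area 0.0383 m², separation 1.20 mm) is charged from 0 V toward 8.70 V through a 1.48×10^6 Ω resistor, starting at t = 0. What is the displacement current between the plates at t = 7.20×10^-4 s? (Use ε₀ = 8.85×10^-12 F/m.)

1.05×10^-6 A

C = ε₀A/d = (8.85×10^-12)(0.0383)/(1.20×10^-3) = 2.825×10^-10 F, so τ = RC = 4.181×10^-4 s.
The conduction current is I(t) = (V₀/R) e^(−t/τ), and the displacement current between the plates equals it.
t/τ = 1.722; I_d = (8.70/1.48×10^6) · e^(−1.722) = (5.878×10^-6)(0.1787) = 1.05×10^-6 A.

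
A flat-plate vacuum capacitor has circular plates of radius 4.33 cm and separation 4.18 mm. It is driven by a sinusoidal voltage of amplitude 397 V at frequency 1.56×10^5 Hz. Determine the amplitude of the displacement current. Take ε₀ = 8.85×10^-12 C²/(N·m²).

The displacement current equals the conduction current C dV/dt, which peaks at C V₀ ω.
With C = ε₀A/d = (8.85×10^-12)(5.890×10^-3)/(4.18×10^-3) = 1.247×10^-11 F and ω = 2πf = 9.802×10^5 rad/s, I_d,max = (1.247×10^-11)(397)(9.802×10^5) = 4.85×10^-3 A.

4.85×10^-3 A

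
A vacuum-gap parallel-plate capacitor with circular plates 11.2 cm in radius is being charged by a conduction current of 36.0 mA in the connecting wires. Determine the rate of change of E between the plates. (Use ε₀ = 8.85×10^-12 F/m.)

The displacement current between the plates equals the conduction current, I_d = 36.0 mA.
Inverting I_d = ε₀ A dE/dt gives dE/dt = 0.0360 / (8.85×10^-12 · 0.03941) = 1.03×10^11 V/(m·s).

1.03×10^11 V/(m·s)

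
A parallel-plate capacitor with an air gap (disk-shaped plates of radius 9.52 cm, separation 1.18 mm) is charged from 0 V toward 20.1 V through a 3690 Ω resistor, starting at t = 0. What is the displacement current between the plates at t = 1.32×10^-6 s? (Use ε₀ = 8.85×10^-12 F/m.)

1.02×10^-3 A

With C = ε₀A/d = (8.85×10^-12)(0.02847)/(1.18×10^-3) = 2.135×10^-10 F, the time constant is τ = RC = 7.878×10^-7 s, so t/τ = 1.676 and e^(−t/τ) = 0.1871.
I_d = I_cond = (V₀/R) e^(−t/τ) = (5.447×10^-3)(0.1871) = 1.02×10^-3 A.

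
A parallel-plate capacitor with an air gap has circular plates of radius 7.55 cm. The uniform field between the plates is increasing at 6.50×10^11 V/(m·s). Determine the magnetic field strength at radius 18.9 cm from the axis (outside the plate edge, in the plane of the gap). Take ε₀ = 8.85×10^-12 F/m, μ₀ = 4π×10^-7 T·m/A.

1.09×10^-7 T

Total displacement current: I_d = ε₀(πR²)(dE/dt) = (8.85×10^-12)(0.01791)(6.50×10^11) = 0.1030 A.
Outside the plates the loop encloses all of I_d, so B·2πr = μ₀ I_d and B = 1.09×10^-7 T.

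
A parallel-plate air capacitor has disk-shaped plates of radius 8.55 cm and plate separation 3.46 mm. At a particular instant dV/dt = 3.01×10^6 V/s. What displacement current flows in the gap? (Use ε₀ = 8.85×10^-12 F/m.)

C = ε₀A/d = (8.85×10^-12)(0.02297)/(3.46×10^-3) = 5.875×10^-11 F.
I_d = C dV/dt = (5.875×10^-11)(3.01×10^6) = 1.77×10^-4 A.

1.77×10^-4 A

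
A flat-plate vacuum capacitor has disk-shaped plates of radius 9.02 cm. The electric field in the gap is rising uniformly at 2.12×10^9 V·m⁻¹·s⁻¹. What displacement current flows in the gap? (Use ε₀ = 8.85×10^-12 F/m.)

I_d = ε₀ A (dE/dt) = (8.85×10^-12)(0.02556 m²)(2.12×10^9) = 4.80×10^-4 A.

4.80×10^-4 A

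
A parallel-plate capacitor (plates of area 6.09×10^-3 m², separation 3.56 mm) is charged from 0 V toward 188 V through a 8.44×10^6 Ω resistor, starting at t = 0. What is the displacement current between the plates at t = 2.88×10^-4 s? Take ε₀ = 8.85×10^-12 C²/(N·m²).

C = ε₀A/d = (8.85×10^-12)(6.09×10^-3)/(3.56×10^-3) = 1.514×10^-11 F, so τ = RC = 1.278×10^-4 s.
The conduction current is I(t) = (V₀/R) e^(−t/τ), and the displacement current between the plates equals it.
t/τ = 2.254; I_d = (188/8.44×10^6) · e^(−2.254) = (2.227×10^-5)(0.1050) = 2.34×10^-6 A.

2.34×10^-6 A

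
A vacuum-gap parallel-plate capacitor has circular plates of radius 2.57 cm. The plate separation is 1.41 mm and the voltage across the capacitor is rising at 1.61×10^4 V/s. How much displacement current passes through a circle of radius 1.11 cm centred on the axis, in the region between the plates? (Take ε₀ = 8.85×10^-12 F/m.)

3.91×10^-8 A

With E = V/d, dE/dt = 1.142×10^7 V/(m·s) and πR² = 2.075×10^-3 m², giving I_d = ε₀ πR² dE/dt = 2.097×10^-7 A.
Since J_d is uniform, the enclosed fraction is (r/R)² = 0.1865, giving I_d,enc = 3.91×10^-8 A.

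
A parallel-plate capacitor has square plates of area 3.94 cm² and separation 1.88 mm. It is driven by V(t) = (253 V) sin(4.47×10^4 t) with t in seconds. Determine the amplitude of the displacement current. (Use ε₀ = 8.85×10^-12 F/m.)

2.10×10^-5 A

C = ε₀A/d = (8.85×10^-12)(3.94×10^-4)/(1.88×10^-3) = 1.855×10^-12 F; ω = 4.47×10^4 rad/s.
I_d = C dV/dt, so |I_d|_max = C V₀ ω = (1.855×10^-12)(253)(4.47×10^4) = 2.10×10^-5 A.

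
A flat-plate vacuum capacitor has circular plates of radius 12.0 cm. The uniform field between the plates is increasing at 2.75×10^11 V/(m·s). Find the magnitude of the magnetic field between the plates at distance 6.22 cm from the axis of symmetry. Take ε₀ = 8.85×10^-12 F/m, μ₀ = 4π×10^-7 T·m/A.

9.51×10^-8 T

Through the whole plate area (πR² = 0.04524 m²), I_d = ε₀ πR² dE/dt = 0.1101 A.
An Ampèrian loop of radius r encloses a fraction (r/R)² of I_d. Then B·2πr = μ₀ I_d (r/R)², giving B = μ₀ I_d r/(2πR²) = 9.51×10^-8 T.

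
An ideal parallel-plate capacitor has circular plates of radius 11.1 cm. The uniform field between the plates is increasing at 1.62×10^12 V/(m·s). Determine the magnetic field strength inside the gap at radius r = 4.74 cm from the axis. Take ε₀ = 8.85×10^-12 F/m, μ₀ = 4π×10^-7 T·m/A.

4.27×10^-7 T

Through the whole plate area (πR² = 0.03871 m²), I_d = ε₀ πR² dE/dt = 0.5550 A.
∮B·dl = μ₀ I_d,enc with I_d,enc = I_d r²/R² = 0.1012 A; so B = μ₀ I_d,enc/(2πr) = 4.27×10^-7 T.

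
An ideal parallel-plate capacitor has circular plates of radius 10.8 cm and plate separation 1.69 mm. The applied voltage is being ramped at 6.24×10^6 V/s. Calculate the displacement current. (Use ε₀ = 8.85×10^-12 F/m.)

1.20×10^-3 A

The field between the plates is E = V/d, so dE/dt = (6.24×10^6)/(1.69×10^-3 m) = 3.692×10^9 V/(m·s).
I_d = ε₀ A (dE/dt) = (8.85×10^-12)(0.03664)(3.692×10^9) = 1.20×10^-3 A.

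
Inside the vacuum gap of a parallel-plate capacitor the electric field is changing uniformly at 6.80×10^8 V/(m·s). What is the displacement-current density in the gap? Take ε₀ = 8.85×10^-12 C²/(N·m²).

The displacement-current density is ε₀ ∂E/∂t = (8.85×10^-12)(6.80×10^8) = 6.02×10^-3 A/m².

6.02×10^-3 A/m²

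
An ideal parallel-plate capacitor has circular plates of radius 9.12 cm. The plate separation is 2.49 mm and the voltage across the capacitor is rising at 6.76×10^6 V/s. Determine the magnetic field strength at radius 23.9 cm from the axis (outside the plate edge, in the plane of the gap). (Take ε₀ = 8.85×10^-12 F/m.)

With E = V/d, dE/dt = 2.715×10^9 V/(m·s) and πR² = 0.02613 m², giving I_d = ε₀ πR² dE/dt = 6.278×10^-4 A.
Outside the plates the loop encloses all of I_d, so B·2πr = μ₀ I_d and B = 5.25×10^-10 T.

5.25×10^-10 T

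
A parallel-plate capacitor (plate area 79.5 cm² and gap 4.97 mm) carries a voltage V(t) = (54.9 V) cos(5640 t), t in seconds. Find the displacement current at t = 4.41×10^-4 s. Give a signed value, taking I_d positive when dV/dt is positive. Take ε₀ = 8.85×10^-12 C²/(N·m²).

-2.67×10^-6 A

dV/dt = (54.9)(5640)·−sin(2.48724) = -1.885×10^5 V/s.
I_d = C dV/dt with C = ε₀A/d = (8.85×10^-12)(7.95×10^-3)/(4.97×10^-3) = 1.416×10^-11 F, so I_d = (1.416×10^-11)(-1.885×10^5) = -2.67×10^-6 A.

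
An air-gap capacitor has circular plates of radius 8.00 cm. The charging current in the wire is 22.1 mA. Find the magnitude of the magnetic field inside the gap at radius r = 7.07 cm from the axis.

4.88×10^-8 T

By continuity the displacement current in the gap matches the conduction current: I_d = 0.0221 A.
∮B·dl = μ₀ I_d,enc with I_d,enc = I_d r²/R² = 0.01726 A; so B = μ₀ I_d,enc/(2πr) = 4.88×10^-8 T.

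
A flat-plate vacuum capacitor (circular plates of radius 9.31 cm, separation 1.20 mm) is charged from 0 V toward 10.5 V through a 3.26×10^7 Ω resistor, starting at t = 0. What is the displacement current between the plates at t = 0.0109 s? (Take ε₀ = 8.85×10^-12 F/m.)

6.09×10^-8 A

With C = ε₀A/d = (8.85×10^-12)(0.02723)/(1.20×10^-3) = 2.008×10^-10 F, the time constant is τ = RC = 6.546×10^-3 s, so t/τ = 1.665 and e^(−t/τ) = 0.1892.
I_d = I_cond = (V₀/R) e^(−t/τ) = (3.221×10^-7)(0.1892) = 6.09×10^-8 A.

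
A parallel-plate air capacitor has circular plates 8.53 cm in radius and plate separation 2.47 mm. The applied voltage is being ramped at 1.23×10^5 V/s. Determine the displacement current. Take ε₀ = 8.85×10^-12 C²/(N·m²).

C = ε₀A/d = (8.85×10^-12)(0.02286)/(2.47×10^-3) = 8.191×10^-11 F.
I_d = C dV/dt = (8.191×10^-11)(1.23×10^5) = 1.01×10^-5 A.

1.01×10^-5 A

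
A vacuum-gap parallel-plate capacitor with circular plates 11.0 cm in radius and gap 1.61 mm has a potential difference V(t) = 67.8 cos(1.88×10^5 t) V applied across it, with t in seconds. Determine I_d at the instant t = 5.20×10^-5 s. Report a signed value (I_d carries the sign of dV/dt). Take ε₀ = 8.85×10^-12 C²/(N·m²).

9.16×10^-4 A

C = ε₀A/d = (8.85×10^-12)(0.03801)/(1.61×10^-3) = 2.089×10^-10 F. dV/dt = V₀ω·−sin(ωt); at ωt = 9.776 rad this factor is 0.3440.
I_d = C dV/dt = (2.089×10^-10)(67.8)(1.88×10^5)(0.3440) = 9.16×10^-4 A.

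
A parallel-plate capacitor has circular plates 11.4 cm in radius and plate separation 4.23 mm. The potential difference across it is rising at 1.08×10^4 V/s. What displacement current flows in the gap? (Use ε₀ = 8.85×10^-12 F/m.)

9.23×10^-7 A

C = ε₀A/d = (8.85×10^-12)(0.04083)/(4.23×10^-3) = 8.542×10^-11 F.
I_d = C dV/dt = (8.542×10^-11)(1.08×10^4) = 9.23×10^-7 A.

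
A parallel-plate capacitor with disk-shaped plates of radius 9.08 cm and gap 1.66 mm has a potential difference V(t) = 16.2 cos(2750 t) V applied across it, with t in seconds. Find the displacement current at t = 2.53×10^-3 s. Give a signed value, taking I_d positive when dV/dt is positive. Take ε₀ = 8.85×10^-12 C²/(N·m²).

C = ε₀A/d = (8.85×10^-12)(0.02590)/(1.66×10^-3) = 1.381×10^-10 F. dV/dt = V₀ω·−sin(ωt); at ωt = 6.9575 rad this factor is -0.6244.
I_d = C dV/dt = (1.381×10^-10)(16.2)(2750)(-0.6244) = -3.84×10^-6 A.

-3.84×10^-6 A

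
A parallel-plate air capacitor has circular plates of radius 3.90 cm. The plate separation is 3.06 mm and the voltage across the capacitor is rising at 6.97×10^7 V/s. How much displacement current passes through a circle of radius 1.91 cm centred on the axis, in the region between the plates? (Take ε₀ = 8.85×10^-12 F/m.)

dE/dt = (dV/dt)/d = 2.278×10^10 V/(m·s); I_d = ε₀(πR²)(dE/dt) = (8.85×10^-12)(4.778×10^-3)(2.278×10^10) = 9.633×10^-4 A.
Since J_d is uniform, the enclosed fraction is (r/R)² = 0.2398, giving I_d,enc = 2.31×10^-4 A.

2.31×10^-4 A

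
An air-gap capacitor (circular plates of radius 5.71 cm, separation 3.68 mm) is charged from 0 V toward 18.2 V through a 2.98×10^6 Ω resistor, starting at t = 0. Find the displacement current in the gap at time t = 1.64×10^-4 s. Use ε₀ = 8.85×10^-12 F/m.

C = ε₀A/d = (8.85×10^-12)(0.01024)/(3.68×10^-3) = 2.463×10^-11 F and τ = RC = 7.340×10^-5 s. I_d in the gap equals the RC charging current.
I_d(t) = (V₀/R) e^(−t/τ) = 6.107×10^-6 · e^(−2.234) = 6.54×10^-7 A.

6.54×10^-7 A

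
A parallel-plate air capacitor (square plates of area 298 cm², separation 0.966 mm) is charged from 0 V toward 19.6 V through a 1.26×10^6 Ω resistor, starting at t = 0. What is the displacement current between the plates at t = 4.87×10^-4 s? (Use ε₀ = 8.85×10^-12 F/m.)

3.78×10^-6 A

C = ε₀A/d = (8.85×10^-12)(0.0298)/(9.66×10^-4) = 2.730×10^-10 F, so τ = RC = 3.440×10^-4 s.
The conduction current is I(t) = (V₀/R) e^(−t/τ), and the displacement current between the plates equals it.
t/τ = 1.416; I_d = (19.6/1.26×10^6) · e^(−1.416) = (1.556×10^-5)(0.2427) = 3.78×10^-6 A.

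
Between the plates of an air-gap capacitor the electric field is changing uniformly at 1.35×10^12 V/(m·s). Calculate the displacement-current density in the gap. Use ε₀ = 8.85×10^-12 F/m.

The displacement-current density is ε₀ ∂E/∂t = (8.85×10^-12)(1.35×10^12) = 11.9 A/m².

11.9 A/m²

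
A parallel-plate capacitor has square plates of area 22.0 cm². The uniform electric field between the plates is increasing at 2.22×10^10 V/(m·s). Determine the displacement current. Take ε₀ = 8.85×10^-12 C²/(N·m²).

With a uniform field, Φ_E = EA, so I_d = ε₀ A dE/dt = 4.32×10^-4 A.

4.32×10^-4 A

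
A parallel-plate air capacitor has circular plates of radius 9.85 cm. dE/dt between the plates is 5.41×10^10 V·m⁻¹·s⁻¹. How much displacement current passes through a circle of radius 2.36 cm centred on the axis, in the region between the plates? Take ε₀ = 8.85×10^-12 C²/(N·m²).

I_d = ε₀ dΦ_E/dt = ε₀ πR² (dE/dt) = (8.85×10^-12)(0.03048)(5.41×10^10) = 0.01459 A through the full plate area.
The field is uniform, so I_d,enc = I_d (r/R)² = (0.01459)(2.36/9.85)² = 8.38×10^-4 A.

8.38×10^-4 A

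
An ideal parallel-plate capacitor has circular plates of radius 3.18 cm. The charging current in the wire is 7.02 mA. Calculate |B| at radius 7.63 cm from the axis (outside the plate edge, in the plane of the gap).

By continuity the displacement current in the gap matches the conduction current: I_d = 7.02×10^-3 A.
With r > R the enclosed displacement current is the full I_d; B = μ₀ I_d / (2πr) = 1.84×10^-8 T.

1.84×10^-8 T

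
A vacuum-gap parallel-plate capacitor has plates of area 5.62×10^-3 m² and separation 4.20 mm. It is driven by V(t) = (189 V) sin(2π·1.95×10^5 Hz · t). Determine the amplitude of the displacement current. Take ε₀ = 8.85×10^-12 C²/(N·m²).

(dE/dt)_max = V₀ω/d = 5.512×10^10 V/(m·s); ω = 2πf = 1.225×10^6 rad/s.
I_d,max = ε₀ A (dE/dt)_max = (8.85×10^-12)(5.62×10^-3)(5.512×10^10) = 2.74×10^-3 A.

2.74×10^-3 A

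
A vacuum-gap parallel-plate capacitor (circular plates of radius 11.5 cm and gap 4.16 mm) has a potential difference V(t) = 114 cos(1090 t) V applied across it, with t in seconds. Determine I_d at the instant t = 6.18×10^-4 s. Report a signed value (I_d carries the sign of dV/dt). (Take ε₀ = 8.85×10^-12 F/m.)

-6.85×10^-6 A

dV/dt = (114)(1090)·−sin(0.67362) = -7.752×10^4 V/s.
I_d = C dV/dt with C = ε₀A/d = (8.85×10^-12)(0.04155)/(4.16×10^-3) = 8.839×10^-11 F, so I_d = (8.839×10^-11)(-7.752×10^4) = -6.85×10^-6 A.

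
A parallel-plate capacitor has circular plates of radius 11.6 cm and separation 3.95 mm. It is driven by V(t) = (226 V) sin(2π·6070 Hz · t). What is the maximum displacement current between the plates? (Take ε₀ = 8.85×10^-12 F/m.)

8.16×10^-4 A

The displacement current equals the conduction current C dV/dt, which peaks at C V₀ ω.
With C = ε₀A/d = (8.85×10^-12)(0.04227)/(3.95×10^-3) = 9.471×10^-11 F and ω = 2πf = 3.814×10^4 rad/s, I_d,max = (9.471×10^-11)(226)(3.814×10^4) = 8.16×10^-4 A.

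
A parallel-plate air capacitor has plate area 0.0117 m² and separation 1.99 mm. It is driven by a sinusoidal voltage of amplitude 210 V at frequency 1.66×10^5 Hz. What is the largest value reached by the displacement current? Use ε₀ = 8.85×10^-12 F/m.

(dE/dt)_max = V₀ω/d = 1.101×10^11 V/(m·s); ω = 2πf = 1.043×10^6 rad/s.
I_d,max = ε₀ A (dE/dt)_max = (8.85×10^-12)(0.0117)(1.101×10^11) = 0.0114 A.

0.0114 A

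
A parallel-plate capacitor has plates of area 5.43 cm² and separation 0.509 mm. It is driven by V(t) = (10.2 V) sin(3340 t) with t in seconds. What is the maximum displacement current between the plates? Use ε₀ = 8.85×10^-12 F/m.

3.22×10^-7 A

The displacement current equals the conduction current C dV/dt, which peaks at C V₀ ω.
With C = ε₀A/d = (8.85×10^-12)(5.43×10^-4)/(5.09×10^-4) = 9.441×10^-12 F and ω = 3340 rad/s, I_d,max = (9.441×10^-12)(10.2)(3340) = 3.22×10^-7 A.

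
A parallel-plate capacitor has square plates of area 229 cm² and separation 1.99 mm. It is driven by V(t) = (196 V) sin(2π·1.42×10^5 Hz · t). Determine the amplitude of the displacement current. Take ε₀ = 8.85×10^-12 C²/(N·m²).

0.0178 A

C = ε₀A/d = (8.85×10^-12)(0.0229)/(1.99×10^-3) = 1.018×10^-10 F; ω = 2πf = 8.922×10^5 rad/s.
I_d = C dV/dt, so |I_d|_max = C V₀ ω = (1.018×10^-10)(196)(8.922×10^5) = 0.0178 A.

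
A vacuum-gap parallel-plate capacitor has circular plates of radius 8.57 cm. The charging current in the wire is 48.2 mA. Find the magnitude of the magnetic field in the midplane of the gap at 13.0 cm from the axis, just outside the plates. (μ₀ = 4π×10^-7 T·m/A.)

7.42×10^-8 T

No conduction current crosses the gap, so I_d there equals the 0.0482 A in the leads.
Outside the plates the loop encloses all of I_d, so B·2πr = μ₀ I_d and B = 7.42×10^-8 T.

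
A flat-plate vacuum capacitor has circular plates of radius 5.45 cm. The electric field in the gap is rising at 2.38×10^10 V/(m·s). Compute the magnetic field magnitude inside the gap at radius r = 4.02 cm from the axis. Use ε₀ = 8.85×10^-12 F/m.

Total displacement current: I_d = ε₀(πR²)(dE/dt) = (8.85×10^-12)(9.331×10^-3)(2.38×10^10) = 1.965×10^-3 A.
An Ampèrian loop of radius r encloses a fraction (r/R)² of I_d. Then B·2πr = μ₀ I_d (r/R)², giving B = μ₀ I_d r/(2πR²) = 5.32×10^-9 T.

5.32×10^-9 T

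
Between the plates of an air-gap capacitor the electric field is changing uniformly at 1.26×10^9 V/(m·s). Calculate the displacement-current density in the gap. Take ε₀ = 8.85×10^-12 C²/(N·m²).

J_d = ε₀ ∂E/∂t, so J_d = 0.0112 A/m².

0.0112 A/m²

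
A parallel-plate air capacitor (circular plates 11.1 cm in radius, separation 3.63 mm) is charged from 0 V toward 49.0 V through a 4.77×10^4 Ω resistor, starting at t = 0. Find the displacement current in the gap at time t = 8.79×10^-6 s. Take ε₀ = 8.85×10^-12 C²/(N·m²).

C = ε₀A/d = (8.85×10^-12)(0.03871)/(3.63×10^-3) = 9.438×10^-11 F and τ = RC = 4.502×10^-6 s. I_d in the gap equals the RC charging current.
I_d(t) = (V₀/R) e^(−t/τ) = 1.027×10^-3 · e^(−1.952) = 1.46×10^-4 A.

1.46×10^-4 A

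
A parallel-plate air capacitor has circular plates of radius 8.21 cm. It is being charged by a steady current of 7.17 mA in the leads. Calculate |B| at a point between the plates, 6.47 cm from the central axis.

1.38×10^-8 T

By continuity the displacement current in the gap matches the conduction current: I_d = 7.17×10^-3 A.
For r < R the Ampère–Maxwell law gives B(2πr) = μ₀ I_d (r²/R²), so B = μ₀ I_d r/(2πR²) = (4π×10^-7)(7.17×10^-3)(0.0647)/(2π·0.0821²) = 1.38×10^-8 T.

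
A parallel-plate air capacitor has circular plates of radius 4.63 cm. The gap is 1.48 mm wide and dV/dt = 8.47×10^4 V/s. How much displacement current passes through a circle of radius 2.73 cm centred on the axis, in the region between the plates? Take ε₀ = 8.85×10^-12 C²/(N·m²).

1.19×10^-6 A

dE/dt = (dV/dt)/d = 5.723×10^7 V/(m·s); I_d = ε₀(πR²)(dE/dt) = (8.85×10^-12)(6.735×10^-3)(5.723×10^7) = 3.411×10^-6 A.
Through an area πr² the displacement current is I_d·(πr²/πR²) = I_d (r/R)² = 1.19×10^-6 A.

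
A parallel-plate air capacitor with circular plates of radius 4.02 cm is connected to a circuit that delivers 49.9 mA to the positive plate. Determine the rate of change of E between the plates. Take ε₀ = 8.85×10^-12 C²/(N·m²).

1.11×10^12 V/(m·s)

By continuity, I_d in the gap equals the 49.9 mA flowing in the wire.
Since I_d = ε₀ A dE/dt, dE/dt = I_d/(ε₀A) = (0.0499)/((8.85×10^-12)(5.077×10^-3)) = 1.11×10^12 V/(m·s).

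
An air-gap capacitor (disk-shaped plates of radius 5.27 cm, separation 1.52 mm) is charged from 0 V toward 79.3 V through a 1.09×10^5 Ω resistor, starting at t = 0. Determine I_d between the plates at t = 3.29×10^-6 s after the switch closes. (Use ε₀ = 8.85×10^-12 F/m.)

C = ε₀A/d = (8.85×10^-12)(8.725×10^-3)/(1.52×10^-3) = 5.080×10^-11 F and τ = RC = 5.537×10^-6 s. I_d in the gap equals the RC charging current.
I_d(t) = (V₀/R) e^(−t/τ) = 7.275×10^-4 · e^(−0.5942) = 4.02×10^-4 A.

4.02×10^-4 A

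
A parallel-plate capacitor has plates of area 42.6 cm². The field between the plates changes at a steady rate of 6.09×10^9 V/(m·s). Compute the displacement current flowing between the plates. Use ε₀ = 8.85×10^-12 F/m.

2.30×10^-4 A

I_d = ε₀ A (dE/dt) = (8.85×10^-12)(4.26×10^-3 m²)(6.09×10^9) = 2.30×10^-4 A.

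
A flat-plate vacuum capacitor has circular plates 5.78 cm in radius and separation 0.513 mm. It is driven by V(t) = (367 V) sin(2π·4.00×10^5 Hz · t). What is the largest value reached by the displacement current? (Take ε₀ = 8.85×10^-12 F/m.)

0.167 A

C = ε₀A/d = (8.85×10^-12)(0.01050)/(5.13×10^-4) = 1.811×10^-10 F; ω = 2πf = 2.513×10^6 rad/s.
I_d = C dV/dt, so |I_d|_max = C V₀ ω = (1.811×10^-10)(367)(2.513×10^6) = 0.167 A.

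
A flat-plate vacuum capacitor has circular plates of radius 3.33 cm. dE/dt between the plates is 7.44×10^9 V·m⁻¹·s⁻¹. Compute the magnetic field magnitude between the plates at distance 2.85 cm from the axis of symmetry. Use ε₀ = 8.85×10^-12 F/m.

I_d = ε₀ dΦ_E/dt = ε₀ πR² (dE/dt) = (8.85×10^-12)(3.484×10^-3)(7.44×10^9) = 2.294×10^-4 A through the full plate area.
For r < R the Ampère–Maxwell law gives B(2πr) = μ₀ I_d (r²/R²), so B = μ₀ I_d r/(2πR²) = (4π×10^-7)(2.294×10^-4)(0.0285)/(2π·0.0333²) = 1.18×10^-9 T.

1.18×10^-9 T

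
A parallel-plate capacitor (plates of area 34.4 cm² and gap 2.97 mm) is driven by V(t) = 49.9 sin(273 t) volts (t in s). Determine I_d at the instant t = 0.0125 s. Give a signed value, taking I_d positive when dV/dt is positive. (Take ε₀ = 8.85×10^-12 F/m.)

dV/dt = (49.9)(273)·cos(3.4125) = -1.313×10^4 V/s.
I_d = C dV/dt with C = ε₀A/d = (8.85×10^-12)(3.44×10^-3)/(2.97×10^-3) = 1.025×10^-11 F, so I_d = (1.025×10^-11)(-1.313×10^4) = -1.35×10^-7 A.

-1.35×10^-7 A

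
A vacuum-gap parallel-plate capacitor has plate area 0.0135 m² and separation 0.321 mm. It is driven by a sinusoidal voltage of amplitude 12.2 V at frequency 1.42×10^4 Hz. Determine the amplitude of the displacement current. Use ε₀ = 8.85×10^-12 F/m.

4.05×10^-4 A

(dE/dt)_max = V₀ω/d = 3.391×10^9 V/(m·s); ω = 2πf = 8.922×10^4 rad/s.
I_d,max = ε₀ A (dE/dt)_max = (8.85×10^-12)(0.0135)(3.391×10^9) = 4.05×10^-4 A.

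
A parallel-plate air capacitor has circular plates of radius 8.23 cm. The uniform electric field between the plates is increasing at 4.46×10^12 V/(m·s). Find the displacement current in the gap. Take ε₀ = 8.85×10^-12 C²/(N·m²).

0.840 A

With a uniform field, Φ_E = EA, so I_d = ε₀ A dE/dt = 0.840 A.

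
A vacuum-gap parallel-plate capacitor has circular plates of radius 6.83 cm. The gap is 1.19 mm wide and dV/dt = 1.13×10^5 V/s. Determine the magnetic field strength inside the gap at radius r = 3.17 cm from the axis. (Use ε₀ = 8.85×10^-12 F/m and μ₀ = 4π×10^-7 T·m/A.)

1.67×10^-11 T

I_d = C dV/dt with C = ε₀πR²/d = 1.090×10^-10 F, so I_d = (1.090×10^-10)(1.13×10^5) = 1.232×10^-5 A.
An Ampèrian loop of radius r encloses a fraction (r/R)² of I_d. Then B·2πr = μ₀ I_d (r/R)², giving B = μ₀ I_d r/(2πR²) = 1.67×10^-11 T.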